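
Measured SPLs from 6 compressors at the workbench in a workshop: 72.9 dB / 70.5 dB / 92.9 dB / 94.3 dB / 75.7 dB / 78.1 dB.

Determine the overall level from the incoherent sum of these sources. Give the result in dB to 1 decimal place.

96.8 dB

Converting to relative power and adding: 10^(72.9/10) + 10^(70.5/10) + 10^(92.9/10) + 10^(94.3/10) + 10^(75.7/10) + 10^(78.1/10) = 4.774e+09.
Combined level = 10 log₁₀(4.774e+09) = 96.8 dB.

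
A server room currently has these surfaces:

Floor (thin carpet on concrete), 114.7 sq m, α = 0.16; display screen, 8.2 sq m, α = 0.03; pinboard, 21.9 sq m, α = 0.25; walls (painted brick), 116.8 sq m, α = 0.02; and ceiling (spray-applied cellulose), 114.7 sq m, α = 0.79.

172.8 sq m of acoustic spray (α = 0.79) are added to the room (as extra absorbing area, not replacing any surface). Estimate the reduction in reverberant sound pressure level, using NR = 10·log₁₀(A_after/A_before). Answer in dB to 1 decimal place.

3.4 dB

Total absorption A_before = 114.7·0.16 + 8.2·0.03 + 21.9·0.25 + 116.8·0.02 + 114.7·0.79
  = 18.352 + 0.246 + 5.475 + 2.336 + 90.613 = 117.022 sq m sabins.
Treatment contributes 172.8·0.79 = 136.512 sabins.
A_after = 117.022 + 136.512 = 253.534 sabins.
NR = 10·log₁₀(253.534/117.022) = 3.4 dB.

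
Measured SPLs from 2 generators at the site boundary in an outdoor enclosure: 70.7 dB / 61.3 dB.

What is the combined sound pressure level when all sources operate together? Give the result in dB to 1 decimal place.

71.2 dB

Σ 10^(Lᵢ/10) = 1.31e+07.
Back to dB: 10·log₁₀ Σ = 71.2 dB.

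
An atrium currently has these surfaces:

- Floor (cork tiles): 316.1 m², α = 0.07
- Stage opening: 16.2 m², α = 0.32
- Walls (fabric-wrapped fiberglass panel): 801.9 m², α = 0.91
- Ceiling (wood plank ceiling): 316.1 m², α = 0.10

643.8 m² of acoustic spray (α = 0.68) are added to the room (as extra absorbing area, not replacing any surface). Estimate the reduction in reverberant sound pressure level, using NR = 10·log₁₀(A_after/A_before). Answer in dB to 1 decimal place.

1.9 dB

Equivalent absorption area: A_before = 316.1×0.07 + 16.2×0.32 + 801.9×0.91 + 316.1×0.10 = 788.650 m².
Added absorption = 643.8 × 0.68 = 437.784 sabins.
New total A_after = 1226.434 sabins.
Reduction = 10 log₁₀(A_after/A_before) = 10 log₁₀(1.5551) = 1.9 dB.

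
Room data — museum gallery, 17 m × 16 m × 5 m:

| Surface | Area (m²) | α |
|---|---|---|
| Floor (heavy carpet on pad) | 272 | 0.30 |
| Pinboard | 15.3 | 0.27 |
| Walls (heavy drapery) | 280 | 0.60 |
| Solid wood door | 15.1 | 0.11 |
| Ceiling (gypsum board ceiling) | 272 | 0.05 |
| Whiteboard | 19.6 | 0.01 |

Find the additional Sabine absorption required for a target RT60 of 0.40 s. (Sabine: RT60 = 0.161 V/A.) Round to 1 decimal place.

278.2 sabins

A₁ = Σ Sᵢαᵢ = 272·0.30 + 15.3·0.27 + 280·0.60 + 15.1·0.11 + 272·0.05 + 19.6·0.01 = 269.188 sabins.
Target A₂ = 0.161·1360/0.40 = 547.400 sabins (V = 1360 m³).
Additional absorption ΔA = 547.400 − 269.188 = 278.2 sabins.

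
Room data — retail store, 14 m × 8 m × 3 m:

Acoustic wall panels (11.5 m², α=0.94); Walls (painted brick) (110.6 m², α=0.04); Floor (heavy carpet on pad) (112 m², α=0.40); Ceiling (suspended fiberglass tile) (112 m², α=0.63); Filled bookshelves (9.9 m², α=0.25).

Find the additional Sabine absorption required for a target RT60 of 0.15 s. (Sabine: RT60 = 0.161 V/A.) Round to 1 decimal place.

A₁ = Σ Sᵢαᵢ = 11.5×0.94 + 110.6×0.04 + 112×0.40 + 112×0.63 + 9.9×0.25 = 133.069 sabins.
Target A₂ = 0.161·336/0.15 = 360.640 sabins (V = 336 m³).
Shortfall: 360.640 − 133.069 = 227.6 sabins.

227.6 sabins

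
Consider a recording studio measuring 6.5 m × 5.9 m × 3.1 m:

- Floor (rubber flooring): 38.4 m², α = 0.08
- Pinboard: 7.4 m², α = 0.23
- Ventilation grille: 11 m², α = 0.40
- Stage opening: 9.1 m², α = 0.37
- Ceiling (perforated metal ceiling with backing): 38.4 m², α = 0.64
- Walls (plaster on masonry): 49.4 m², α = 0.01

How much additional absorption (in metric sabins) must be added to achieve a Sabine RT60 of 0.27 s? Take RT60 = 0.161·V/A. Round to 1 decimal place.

Equivalent absorption area: A₁ = 38.4×0.08 + 7.4×0.23 + 11×0.40 + 9.1×0.37 + 38.4×0.64 + 49.4×0.01 = 37.611 m².
For T = 0.27 s, need A₂ = 0.161·V/T = 0.161·118.885/0.27 = 70.891 sabins.
Shortfall: 70.891 − 37.611 = 33.3 sabins.

33.3 sabins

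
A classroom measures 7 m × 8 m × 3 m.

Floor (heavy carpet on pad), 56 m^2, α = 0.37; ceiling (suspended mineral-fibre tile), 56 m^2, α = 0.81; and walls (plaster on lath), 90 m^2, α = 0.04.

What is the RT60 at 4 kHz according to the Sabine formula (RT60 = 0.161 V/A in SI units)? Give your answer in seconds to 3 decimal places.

Total absorption A = 56·0.37 + 56·0.81 + 90·0.04
  = 20.720 + 45.360 + 3.600 = 69.680 m^2 sabins.
Volume V = 7 × 8 × 3 = 168 m³.
Sabine: RT60 = 0.161 × 168 / 69.680 = 0.388 s.

0.388 s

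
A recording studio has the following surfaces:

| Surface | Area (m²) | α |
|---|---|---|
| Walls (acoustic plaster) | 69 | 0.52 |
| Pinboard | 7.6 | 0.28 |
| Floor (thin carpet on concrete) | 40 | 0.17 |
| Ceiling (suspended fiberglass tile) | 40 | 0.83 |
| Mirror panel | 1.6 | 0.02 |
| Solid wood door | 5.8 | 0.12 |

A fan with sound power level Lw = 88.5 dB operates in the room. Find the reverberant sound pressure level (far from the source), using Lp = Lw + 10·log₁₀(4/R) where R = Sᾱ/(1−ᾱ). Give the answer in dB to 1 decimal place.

A = 78.736 sabins; S = 164.0 m².
ᾱ = 0.4801, so room constant R = A/(1−ᾱ) = 151.445 m².
Lp = 88.5 + 10·log₁₀(4/151.445) = 88.5 + (-15.78) = 72.7 dB.

72.7 dB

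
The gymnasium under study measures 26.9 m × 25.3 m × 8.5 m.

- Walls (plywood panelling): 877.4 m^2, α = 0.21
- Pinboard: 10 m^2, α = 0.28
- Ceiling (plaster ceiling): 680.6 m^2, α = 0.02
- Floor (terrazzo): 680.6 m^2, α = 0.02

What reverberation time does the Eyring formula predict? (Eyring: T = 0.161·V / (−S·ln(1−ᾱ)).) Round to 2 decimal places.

4.14 s

S = Σ Sᵢ = 2248.6 m^2.
Σ(Sᵢαᵢ) = 877.4×0.21 + 10×0.28 + 680.6×0.02 + 680.6×0.02 = 214.278.
ᾱ = 214.278 / 2248.6 = 0.0953.
−S·ln(1−ᾱ) = −2248.6 × ln(1 − 0.0953) = 225.202.
V = 26.9 × 25.3 × 8.5 = 5784.845 m³.
RT60 = 0.161 × 5784.845 / 225.202 = 4.14 s.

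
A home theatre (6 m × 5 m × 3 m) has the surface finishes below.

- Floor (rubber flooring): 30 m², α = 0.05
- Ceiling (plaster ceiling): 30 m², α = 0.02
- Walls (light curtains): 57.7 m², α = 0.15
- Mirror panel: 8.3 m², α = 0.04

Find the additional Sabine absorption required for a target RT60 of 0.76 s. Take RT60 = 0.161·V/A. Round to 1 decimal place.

8.0 sabins

A₁ = Σ Sᵢαᵢ = 30*0.05 + 30*0.02 + 57.7*0.15 + 8.3*0.04 = 11.087 sabins.
For T = 0.76 s, need A₂ = 0.161·V/T = 0.161·90/0.76 = 19.066 sabins.
Additional absorption ΔA = 19.066 − 11.087 = 8.0 sabins.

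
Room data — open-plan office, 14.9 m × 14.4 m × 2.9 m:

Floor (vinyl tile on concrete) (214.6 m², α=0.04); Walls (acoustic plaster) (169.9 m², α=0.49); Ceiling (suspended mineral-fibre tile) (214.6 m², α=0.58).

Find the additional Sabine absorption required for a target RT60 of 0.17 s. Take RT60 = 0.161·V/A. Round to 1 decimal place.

A₁ = Σ Sᵢαᵢ = 214.6*0.04 + 169.9*0.49 + 214.6*0.58 = 216.303 sabins.
For T = 0.17 s, need A₂ = 0.161·V/T = 0.161·622.224/0.17 = 589.283 sabins.
ΔA = A₂ − A₁ = 589.283 − 216.303 = 373.0 sabins.

373.0 sabins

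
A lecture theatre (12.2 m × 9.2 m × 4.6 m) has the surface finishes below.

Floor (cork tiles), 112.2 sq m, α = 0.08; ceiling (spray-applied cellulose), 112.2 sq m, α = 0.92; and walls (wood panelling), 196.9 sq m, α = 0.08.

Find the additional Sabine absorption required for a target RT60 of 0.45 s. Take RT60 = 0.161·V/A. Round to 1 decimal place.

Equivalent absorption area: A₁ = 112.2×0.08 + 112.2×0.92 + 196.9×0.08 = 127.952 sq m.
Target A₂ = 0.161·516.304/0.45 = 184.722 sabins (V = 516.304 m³).
Additional absorption ΔA = 184.722 − 127.952 = 56.8 sabins.

56.8 sabins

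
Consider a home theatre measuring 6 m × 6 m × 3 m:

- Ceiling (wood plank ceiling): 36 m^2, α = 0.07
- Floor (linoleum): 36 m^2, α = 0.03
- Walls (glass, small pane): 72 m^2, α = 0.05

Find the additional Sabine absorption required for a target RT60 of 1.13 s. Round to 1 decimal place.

Total absorption A₁ = 36×0.07 + 36×0.03 + 72×0.05
  = 2.520 + 1.080 + 3.600 = 7.200 m^2 sabins.
Target A₂ = 0.161·108/1.13 = 15.388 sabins (V = 108 m³).
Shortfall: 15.388 − 7.200 = 8.2 sabins.

8.2 sabins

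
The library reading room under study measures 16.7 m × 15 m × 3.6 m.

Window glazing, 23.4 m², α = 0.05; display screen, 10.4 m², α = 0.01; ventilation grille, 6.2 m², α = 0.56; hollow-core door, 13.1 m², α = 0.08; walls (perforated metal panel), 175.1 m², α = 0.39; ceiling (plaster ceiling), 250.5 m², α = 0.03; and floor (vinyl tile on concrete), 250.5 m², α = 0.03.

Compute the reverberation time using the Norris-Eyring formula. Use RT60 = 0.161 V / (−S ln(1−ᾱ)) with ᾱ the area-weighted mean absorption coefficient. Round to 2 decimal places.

S = Σ Sᵢ = 729.2 m².
Absorption A = 23.4×0.05 + 10.4×0.01 + 6.2×0.56 + 13.1×0.08 + 175.1×0.39 + 250.5×0.03 + 250.5×0.03 = 89.113 sabins.
ᾱ = 89.113 / 729.2 = 0.1222.
−S·ln(1−ᾱ) = −729.2 × ln(1 − 0.1222) = 95.041.
V = 16.7 × 15 × 3.6 = 901.8 m³.
RT60 = 0.161 × 901.8 / 95.041 = 1.53 s.

1.53 sec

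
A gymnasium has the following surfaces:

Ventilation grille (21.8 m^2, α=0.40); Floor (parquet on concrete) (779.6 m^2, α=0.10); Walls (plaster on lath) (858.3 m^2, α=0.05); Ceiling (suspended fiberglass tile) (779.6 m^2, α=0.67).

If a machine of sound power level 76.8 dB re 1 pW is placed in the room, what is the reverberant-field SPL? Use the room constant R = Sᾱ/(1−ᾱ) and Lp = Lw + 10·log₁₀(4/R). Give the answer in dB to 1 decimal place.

A = 651.927 sabins; S = 2439.3 m^2.
ᾱ = 0.2673, so room constant R = A/(1−ᾱ) = 889.760 m^2.
Lp = Lw + 10 log₁₀(4/R) = 76.8 -23.47 = 53.3 dB.

53.3 dB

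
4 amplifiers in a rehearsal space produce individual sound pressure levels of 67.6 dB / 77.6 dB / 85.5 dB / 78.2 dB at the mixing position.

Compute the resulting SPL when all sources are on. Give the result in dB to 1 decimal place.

Converting to relative power and adding: 10^(67.6/10) + 10^(77.6/10) + 10^(85.5/10) + 10^(78.2/10) = 4.842e+08.
Combined level = 10 log₁₀(4.842e+08) = 86.9 dB.

86.9 dB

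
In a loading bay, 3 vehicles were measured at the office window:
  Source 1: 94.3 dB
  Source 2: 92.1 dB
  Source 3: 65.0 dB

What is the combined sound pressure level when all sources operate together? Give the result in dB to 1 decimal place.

Converting to relative power and adding: 10^(94.3/10) + 10^(92.1/10) + 10^(65.0/10) = 4.317e+09.
Combined level = 10 log₁₀(4.317e+09) = 96.4 dB.

96.4 dB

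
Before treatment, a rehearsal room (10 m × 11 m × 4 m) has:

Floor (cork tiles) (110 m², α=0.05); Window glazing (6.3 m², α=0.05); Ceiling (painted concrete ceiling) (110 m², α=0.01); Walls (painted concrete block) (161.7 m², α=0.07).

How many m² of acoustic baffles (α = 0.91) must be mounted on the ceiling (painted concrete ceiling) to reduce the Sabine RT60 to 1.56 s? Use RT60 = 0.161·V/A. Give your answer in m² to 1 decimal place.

A₁ = Σ Sᵢαᵢ = 110·0.05 + 6.3·0.05 + 110·0.01 + 161.7·0.07 = 18.234 sabins.
V = 440 m³. Target absorption A₂ = 0.161 × 440 / 1.56 = 45.410 sabins.
ΔA needed = 45.410 − 18.234 = 27.176 sabins.
Each m² of panel replacing the ceiling (painted concrete ceiling) adds (0.91 − 0.01) = 0.90 sabins.
Panel area = 27.176 / 0.90 = 30.2 m².

30.2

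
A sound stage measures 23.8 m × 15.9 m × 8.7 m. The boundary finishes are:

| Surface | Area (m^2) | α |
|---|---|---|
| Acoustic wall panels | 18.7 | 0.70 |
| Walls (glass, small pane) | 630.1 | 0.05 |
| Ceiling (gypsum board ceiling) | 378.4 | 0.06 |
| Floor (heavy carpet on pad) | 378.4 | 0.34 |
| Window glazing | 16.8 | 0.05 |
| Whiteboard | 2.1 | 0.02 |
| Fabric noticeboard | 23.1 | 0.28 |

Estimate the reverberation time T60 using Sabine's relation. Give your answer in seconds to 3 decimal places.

2.607 s

Equivalent absorption area: A = 18.7×0.70 + 630.1×0.05 + 378.4×0.06 + 378.4×0.34 + 16.8×0.05 + 2.1×0.02 + 23.1×0.28 = 203.305 m^2.
Room volume: 3292.254 m³.
RT60 = 0.161 · V / A = 0.161 × 3292.254 / 203.305 = 2.607 s.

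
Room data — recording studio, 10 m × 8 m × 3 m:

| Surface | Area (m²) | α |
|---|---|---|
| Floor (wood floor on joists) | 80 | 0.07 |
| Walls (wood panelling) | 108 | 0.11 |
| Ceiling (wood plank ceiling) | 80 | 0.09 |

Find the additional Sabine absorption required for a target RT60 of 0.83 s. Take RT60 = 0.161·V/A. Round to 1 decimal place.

Summing Sᵢαᵢ: 5.600 + 11.880 + 7.200 → A₁ = 24.680 sabins.
Target A₂ = 0.161·240/0.83 = 46.554 sabins (V = 240 m³).
ΔA = A₂ − A₁ = 46.554 − 24.680 = 21.9 sabins.

21.9 sabins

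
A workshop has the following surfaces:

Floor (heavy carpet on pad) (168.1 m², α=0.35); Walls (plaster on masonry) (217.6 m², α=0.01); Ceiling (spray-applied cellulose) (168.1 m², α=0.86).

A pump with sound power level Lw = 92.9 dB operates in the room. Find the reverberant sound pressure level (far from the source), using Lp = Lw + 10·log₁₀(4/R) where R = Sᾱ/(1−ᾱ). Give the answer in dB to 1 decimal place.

73.8 dB

A = 205.577 sabins; S = 553.8 m².
ᾱ = 0.3712, so room constant R = A/(1−ᾱ) = 326.935 m².
Lp = Lw + 10 log₁₀(4/R) = 92.9 -19.12 = 73.8 dB.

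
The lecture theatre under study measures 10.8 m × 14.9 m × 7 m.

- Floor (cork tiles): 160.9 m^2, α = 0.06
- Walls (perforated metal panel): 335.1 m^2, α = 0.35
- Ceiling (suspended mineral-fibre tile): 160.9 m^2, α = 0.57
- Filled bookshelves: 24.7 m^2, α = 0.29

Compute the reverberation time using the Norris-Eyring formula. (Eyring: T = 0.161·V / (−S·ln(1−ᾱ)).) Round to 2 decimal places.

S = Σ Sᵢ = 681.6 m^2.
Σ(Sᵢαᵢ) = 160.9×0.06 + 335.1×0.35 + 160.9×0.57 + 24.7×0.29 = 225.815.
ᾱ = 225.815 / 681.6 = 0.3313.
Eyring denominator: −S ln(1−ᾱ) = 274.289.
V = 10.8 × 14.9 × 7 = 1126.44 m³.
T = 0.161·V/[−S·ln(1−ᾱ)] = 0.161·1126.44/274.289 = 0.66 s.

0.66 s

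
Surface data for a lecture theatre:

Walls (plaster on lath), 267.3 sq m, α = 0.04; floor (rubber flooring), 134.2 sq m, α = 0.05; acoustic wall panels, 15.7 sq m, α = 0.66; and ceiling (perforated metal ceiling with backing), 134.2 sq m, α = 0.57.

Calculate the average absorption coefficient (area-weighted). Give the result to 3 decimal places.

0.189

S = Σ Sᵢ = 267.3 + 134.2 + 15.7 + 134.2 = 551.4 sq m.
A = 267.3×0.04 + 134.2×0.05 + 15.7×0.66 + 134.2×0.57 = 104.258 sabins.
ᾱ = A/S = 0.189.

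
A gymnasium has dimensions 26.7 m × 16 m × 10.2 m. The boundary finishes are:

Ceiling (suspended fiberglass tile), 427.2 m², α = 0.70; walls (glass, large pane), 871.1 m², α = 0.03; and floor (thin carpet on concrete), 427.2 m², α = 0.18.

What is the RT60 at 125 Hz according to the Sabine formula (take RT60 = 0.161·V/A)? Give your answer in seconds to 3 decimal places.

A = Σ Sᵢαᵢ = 427.2·0.70 + 871.1·0.03 + 427.2·0.18 = 402.069 sabins.
Room volume: 4357.44 m³.
T = 0.161 V/A = 0.161·4357.44/402.069 = 1.745 s.

1.745 seconds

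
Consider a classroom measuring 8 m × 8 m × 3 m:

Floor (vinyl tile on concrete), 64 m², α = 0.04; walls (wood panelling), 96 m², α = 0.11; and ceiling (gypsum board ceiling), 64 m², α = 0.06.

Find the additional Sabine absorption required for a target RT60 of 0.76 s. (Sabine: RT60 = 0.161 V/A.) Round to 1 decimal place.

Total absorption A₁ = 64·0.04 + 96·0.11 + 64·0.06
  = 2.560 + 10.560 + 3.840 = 16.960 m² sabins.
For T = 0.76 s, need A₂ = 0.161·V/T = 0.161·192/0.76 = 40.674 sabins.
Additional absorption ΔA = 40.674 − 16.960 = 23.7 sabins.

23.7 sabins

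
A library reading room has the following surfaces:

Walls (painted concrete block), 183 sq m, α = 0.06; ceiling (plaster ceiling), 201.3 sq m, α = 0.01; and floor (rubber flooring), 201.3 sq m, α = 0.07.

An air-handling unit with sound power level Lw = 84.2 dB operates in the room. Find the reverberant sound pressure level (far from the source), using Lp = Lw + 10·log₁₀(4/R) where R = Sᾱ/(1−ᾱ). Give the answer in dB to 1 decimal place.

Σ(Sᵢαᵢ) = 183×0.06 + 201.3×0.01 + 201.3×0.07 = 27.084; total area S = 585.6 sq m.
ᾱ = 0.0462, so room constant R = A/(1−ᾱ) = 28.396 sq m.
Lp = 84.2 + 10·log₁₀(4/28.396) = 84.2 + (-8.51) = 75.7 dB.

75.7 dB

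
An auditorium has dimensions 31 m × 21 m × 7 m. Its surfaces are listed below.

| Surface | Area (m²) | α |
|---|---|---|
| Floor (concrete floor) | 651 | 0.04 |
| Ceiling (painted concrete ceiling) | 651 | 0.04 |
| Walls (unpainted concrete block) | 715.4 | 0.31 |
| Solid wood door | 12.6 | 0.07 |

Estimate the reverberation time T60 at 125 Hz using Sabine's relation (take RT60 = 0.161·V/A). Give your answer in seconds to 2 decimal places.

2.67 s

Total absorption A = 651*0.04 + 651*0.04 + 715.4*0.31 + 12.6*0.07
  = 26.040 + 26.040 + 221.774 + 0.882 = 274.736 m² sabins.
Volume V = 31 × 21 × 7 = 4557 m³.
T = 0.161 V/A = 0.161·4557/274.736 = 2.67 s.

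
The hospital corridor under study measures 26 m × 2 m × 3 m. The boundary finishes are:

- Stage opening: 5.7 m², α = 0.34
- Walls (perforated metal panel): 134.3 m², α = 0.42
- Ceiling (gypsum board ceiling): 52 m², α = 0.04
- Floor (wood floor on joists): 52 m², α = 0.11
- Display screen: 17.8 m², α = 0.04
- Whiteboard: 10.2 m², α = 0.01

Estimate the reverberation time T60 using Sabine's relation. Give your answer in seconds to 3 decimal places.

Summing Sᵢαᵢ: 1.938 + 56.406 + 2.080 + 5.720 + 0.712 + 0.102 → A = 66.958 sabins.
V = 26·2·3 = 156 m³.
RT60 = 0.161 · V / A = 0.161 × 156 / 66.958 = 0.375 s.

0.375 s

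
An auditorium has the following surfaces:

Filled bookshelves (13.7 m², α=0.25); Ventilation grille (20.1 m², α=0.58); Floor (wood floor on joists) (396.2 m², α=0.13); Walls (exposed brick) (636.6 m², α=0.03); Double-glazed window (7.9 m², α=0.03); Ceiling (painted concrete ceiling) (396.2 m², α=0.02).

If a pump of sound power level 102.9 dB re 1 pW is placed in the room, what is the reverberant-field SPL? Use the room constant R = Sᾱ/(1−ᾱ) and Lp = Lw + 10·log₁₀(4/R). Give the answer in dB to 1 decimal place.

Σ(Sᵢαᵢ) = 13.7·0.25 + 20.1·0.58 + 396.2·0.13 + 636.6·0.03 + 7.9·0.03 + 396.2·0.02 = 93.848; total area S = 1470.7 m².
ᾱ = 93.848/1470.7 = 0.0638; R = Sᾱ/(1−ᾱ) = 93.848/(1−0.0638) = 100.244 m².
Lp = Lw + 10 log₁₀(4/R) = 102.9 -13.99 = 88.9 dB.

88.9 dB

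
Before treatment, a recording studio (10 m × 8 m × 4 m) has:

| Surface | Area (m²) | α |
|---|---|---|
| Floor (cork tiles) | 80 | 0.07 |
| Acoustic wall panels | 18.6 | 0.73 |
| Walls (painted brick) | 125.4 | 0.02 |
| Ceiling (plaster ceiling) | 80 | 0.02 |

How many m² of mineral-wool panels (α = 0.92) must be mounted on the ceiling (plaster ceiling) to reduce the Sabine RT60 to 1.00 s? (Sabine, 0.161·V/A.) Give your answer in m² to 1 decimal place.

Equivalent absorption area: A₁ = 80*0.07 + 18.6*0.73 + 125.4*0.02 + 80*0.02 = 23.286 m².
V = 320 m³. Target absorption A₂ = 0.161 × 320 / 1.00 = 51.520 sabins.
ΔA needed = 51.520 − 23.286 = 28.234 sabins.
Each m² of panel replacing the ceiling (plaster ceiling) adds (0.92 − 0.02) = 0.90 sabins.
Area = ΔA/Δα = 28.234/0.90 = 31.4 m².

31.4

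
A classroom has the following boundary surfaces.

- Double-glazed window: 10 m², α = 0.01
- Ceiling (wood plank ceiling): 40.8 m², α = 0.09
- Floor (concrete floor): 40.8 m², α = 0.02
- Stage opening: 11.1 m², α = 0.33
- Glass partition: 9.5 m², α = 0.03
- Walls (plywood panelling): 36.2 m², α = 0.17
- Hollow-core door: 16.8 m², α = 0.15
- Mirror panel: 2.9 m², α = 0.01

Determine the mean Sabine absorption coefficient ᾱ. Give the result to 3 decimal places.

0.103

Total surface area S = 168.1 m².
Σ(Sᵢαᵢ) = 10×0.01 + 40.8×0.09 + 40.8×0.02 + 11.1×0.33 + 9.5×0.03 + 36.2×0.17 + 16.8×0.15 + 2.9×0.01 = 17.239.
ᾱ = 17.239 / 168.1 = 0.103.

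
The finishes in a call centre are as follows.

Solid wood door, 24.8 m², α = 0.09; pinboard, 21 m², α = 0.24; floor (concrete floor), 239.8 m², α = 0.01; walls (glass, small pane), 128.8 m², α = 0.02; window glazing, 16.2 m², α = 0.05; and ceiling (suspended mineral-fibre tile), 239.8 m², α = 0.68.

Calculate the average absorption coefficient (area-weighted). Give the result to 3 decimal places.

S = Σ Sᵢ = 24.8 + 21 + 239.8 + 128.8 + 16.2 + 239.8 = 670.4 m².
Weighted sum Σ Sα = 176.120.
ᾱ = 176.120 / 670.4 = 0.263.

0.263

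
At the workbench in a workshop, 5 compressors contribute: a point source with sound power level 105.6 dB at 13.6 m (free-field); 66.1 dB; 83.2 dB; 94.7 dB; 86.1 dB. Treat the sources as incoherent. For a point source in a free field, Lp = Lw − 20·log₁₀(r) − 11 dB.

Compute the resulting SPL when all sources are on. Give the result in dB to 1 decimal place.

95.5 dB

Source at 13.6 m: Lp = 105.6 − 20·log₁₀(13.6) − 11 = 71.9 dB.
Sum in the linear (power) domain: Σ 10^(Lᵢ/10) = 10^(71.9/10) + 10^(66.1/10) + 10^(83.2/10) + 10^(94.7/10) + 10^(86.1/10) = 3.587e+09.
L_total = 10·log₁₀(3.587e+09) = 95.5 dB.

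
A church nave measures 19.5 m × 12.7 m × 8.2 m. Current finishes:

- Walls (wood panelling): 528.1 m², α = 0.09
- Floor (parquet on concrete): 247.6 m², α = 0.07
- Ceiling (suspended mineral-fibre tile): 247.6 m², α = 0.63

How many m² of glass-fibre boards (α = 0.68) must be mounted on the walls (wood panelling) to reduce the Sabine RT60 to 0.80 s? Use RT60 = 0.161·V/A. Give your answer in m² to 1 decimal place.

Summing Sᵢαᵢ: 47.529 + 17.332 + 155.988 → A₁ = 220.849 sabins.
Required A₂ = 0.161·2030.73/0.80 = 408.684 sabins.
ΔA needed = 408.684 − 220.849 = 187.835 sabins.
Each m² of panel replacing the walls (wood panelling) adds (0.68 − 0.09) = 0.59 sabins.
Area = ΔA/Δα = 187.835/0.59 = 318.4 m².

318.4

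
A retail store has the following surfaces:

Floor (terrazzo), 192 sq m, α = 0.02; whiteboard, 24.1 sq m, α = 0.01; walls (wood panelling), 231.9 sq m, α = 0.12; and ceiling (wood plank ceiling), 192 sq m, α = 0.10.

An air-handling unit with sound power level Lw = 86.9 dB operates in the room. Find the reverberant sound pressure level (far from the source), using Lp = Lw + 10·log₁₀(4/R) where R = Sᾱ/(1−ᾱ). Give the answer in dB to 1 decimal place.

A = 51.109 sabins; S = 640.0 sq m.
ᾱ = 0.0799, so room constant R = A/(1−ᾱ) = 55.547 sq m.
Lp = 86.9 + 10·log₁₀(4/55.547) = 86.9 + (-11.43) = 75.5 dB.

75.5 dB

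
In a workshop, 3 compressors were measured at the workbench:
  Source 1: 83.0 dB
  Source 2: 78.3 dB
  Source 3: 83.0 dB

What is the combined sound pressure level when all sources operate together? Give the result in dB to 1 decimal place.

86.7 dB

Converting to relative power and adding: 10^(83.0/10) + 10^(78.3/10) + 10^(83.0/10) = 4.667e+08.
L_total = 10·log₁₀(4.667e+08) = 86.7 dB.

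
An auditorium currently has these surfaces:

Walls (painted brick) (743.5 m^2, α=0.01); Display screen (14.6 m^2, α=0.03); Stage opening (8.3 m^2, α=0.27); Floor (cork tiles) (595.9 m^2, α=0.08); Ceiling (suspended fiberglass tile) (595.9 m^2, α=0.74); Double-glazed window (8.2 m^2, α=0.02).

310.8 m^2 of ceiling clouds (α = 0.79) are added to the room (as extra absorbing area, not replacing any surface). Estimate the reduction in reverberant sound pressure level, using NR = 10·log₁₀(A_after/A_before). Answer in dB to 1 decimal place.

Equivalent absorption area: A_before = 743.5×0.01 + 14.6×0.03 + 8.3×0.27 + 595.9×0.08 + 595.9×0.74 + 8.2×0.02 = 498.916 m^2.
Treatment contributes 310.8·0.79 = 245.532 sabins.
A_after = 498.916 + 245.532 = 744.448 sabins.
Reduction = 10 log₁₀(A_after/A_before) = 10 log₁₀(1.4921) = 1.7 dB.

1.7 dB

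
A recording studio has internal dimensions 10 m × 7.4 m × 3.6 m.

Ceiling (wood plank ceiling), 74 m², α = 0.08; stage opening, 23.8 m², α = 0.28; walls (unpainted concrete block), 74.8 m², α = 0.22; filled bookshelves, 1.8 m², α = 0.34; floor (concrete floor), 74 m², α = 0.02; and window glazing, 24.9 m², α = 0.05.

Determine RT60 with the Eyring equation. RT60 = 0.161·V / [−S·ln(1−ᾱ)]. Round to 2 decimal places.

Total surface area S = 74 + 23.8 + 74.8 + 1.8 + 74 + 24.9 = 273.3 m².
Absorption A = 74·0.08 + 23.8·0.28 + 74.8·0.22 + 1.8·0.34 + 74·0.02 + 24.9·0.05 = 32.377 sabins.
ᾱ = 32.377 / 273.3 = 0.1185.
Eyring denominator: −S ln(1−ᾱ) = 34.471.
V = 10 × 7.4 × 3.6 = 266.4 m³.
T = 0.161·V/[−S·ln(1−ᾱ)] = 0.161·266.4/34.471 = 1.24 s.

1.24 sec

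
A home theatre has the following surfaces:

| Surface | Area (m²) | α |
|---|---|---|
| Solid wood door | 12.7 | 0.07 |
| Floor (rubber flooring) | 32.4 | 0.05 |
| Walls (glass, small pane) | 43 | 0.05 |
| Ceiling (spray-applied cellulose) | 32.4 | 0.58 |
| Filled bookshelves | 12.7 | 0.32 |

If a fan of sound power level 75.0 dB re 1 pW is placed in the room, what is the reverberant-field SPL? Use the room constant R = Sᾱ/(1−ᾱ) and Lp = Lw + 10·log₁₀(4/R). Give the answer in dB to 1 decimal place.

65.6 dB

Σ(Sᵢαᵢ) = 12.7·0.07 + 32.4·0.05 + 43·0.05 + 32.4·0.58 + 12.7·0.32 = 27.515; total area S = 133.2 m².
ᾱ = 0.2066, so room constant R = A/(1−ᾱ) = 34.680 m².
Lp = Lw + 10 log₁₀(4/R) = 75.0 -9.38 = 65.6 dB.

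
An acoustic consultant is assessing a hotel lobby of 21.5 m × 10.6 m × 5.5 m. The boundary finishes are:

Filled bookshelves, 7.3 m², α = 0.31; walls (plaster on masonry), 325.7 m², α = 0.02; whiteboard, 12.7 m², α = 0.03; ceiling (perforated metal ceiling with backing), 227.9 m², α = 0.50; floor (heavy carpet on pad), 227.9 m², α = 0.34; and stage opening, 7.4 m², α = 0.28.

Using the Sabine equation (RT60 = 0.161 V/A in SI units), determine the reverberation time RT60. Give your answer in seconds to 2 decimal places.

Equivalent absorption area: A = 7.3×0.31 + 325.7×0.02 + 12.7×0.03 + 227.9×0.50 + 227.9×0.34 + 7.4×0.28 = 202.666 m².
Volume V = 21.5 × 10.6 × 5.5 = 1253.45 m³.
Sabine: RT60 = 0.161 × 1253.45 / 202.666 = 1.00 s.

1.00 sec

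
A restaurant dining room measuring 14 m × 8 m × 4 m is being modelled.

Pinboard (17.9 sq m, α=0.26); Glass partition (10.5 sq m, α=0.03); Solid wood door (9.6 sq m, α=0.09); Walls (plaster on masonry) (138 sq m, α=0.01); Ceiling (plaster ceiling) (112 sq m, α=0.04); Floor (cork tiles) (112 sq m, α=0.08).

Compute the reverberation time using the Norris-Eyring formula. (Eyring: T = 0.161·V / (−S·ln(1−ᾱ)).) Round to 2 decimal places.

3.40 s

S = Σ Sᵢ = 400.0 sq m.
Absorption A = 17.9×0.26 + 10.5×0.03 + 9.6×0.09 + 138×0.01 + 112×0.04 + 112×0.08 = 20.653 sabins.
ᾱ = 20.653 / 400.0 = 0.0516.
−S·ln(1−ᾱ) = −400.0 × ln(1 − 0.0516) = 21.192.
V = 14 × 8 × 4 = 448 m³.
T = 0.161·V/[−S·ln(1−ᾱ)] = 0.161·448/21.192 = 3.40 s.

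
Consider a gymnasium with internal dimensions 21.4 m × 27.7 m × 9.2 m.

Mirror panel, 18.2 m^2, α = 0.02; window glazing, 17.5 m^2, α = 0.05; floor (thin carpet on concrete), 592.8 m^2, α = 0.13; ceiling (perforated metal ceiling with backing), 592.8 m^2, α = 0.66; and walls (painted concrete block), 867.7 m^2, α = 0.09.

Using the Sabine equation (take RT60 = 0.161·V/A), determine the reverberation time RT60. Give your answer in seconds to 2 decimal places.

1.60 seconds

Total absorption A = 18.2·0.02 + 17.5·0.05 + 592.8·0.13 + 592.8·0.66 + 867.7·0.09
  = 0.364 + 0.875 + 77.064 + 391.248 + 78.093 = 547.644 m^2 sabins.
V = 21.4·27.7·9.2 = 5453.576 m³.
T = 0.161 V/A = 0.161·5453.576/547.644 = 1.60 s.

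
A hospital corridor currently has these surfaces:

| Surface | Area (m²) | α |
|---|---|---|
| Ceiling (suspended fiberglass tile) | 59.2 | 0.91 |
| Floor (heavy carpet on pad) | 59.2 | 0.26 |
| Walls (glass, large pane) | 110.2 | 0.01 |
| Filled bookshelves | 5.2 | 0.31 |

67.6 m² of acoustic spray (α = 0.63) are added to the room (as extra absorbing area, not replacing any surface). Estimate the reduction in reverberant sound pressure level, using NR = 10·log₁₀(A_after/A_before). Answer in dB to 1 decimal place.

2.0 dB

Summing Sᵢαᵢ: 53.872 + 15.392 + 1.102 + 1.612 → A_before = 71.978 sabins.
Treatment contributes 67.6·0.63 = 42.588 sabins.
A_after = 71.978 + 42.588 = 114.566 sabins.
NR = 10·log₁₀(114.566/71.978) = 2.0 dB.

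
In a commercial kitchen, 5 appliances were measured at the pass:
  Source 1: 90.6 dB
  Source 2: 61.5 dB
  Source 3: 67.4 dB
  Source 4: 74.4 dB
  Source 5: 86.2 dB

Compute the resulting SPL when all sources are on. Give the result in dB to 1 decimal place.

Converting to relative power and adding: 10^(90.6/10) + 10^(61.5/10) + 10^(67.4/10) + 10^(74.4/10) + 10^(86.2/10) = 1.599e+09.
Combined level = 10 log₁₀(1.599e+09) = 92.0 dB.

92.0 dB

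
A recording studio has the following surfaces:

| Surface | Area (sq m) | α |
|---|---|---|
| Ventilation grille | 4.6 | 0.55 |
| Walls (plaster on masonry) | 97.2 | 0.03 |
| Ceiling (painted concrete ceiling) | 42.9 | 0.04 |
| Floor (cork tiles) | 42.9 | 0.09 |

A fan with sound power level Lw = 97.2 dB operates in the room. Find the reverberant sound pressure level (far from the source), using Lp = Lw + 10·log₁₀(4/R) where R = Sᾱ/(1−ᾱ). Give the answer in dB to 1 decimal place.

92.5 dB

Σ(Sᵢαᵢ) = 4.6·0.55 + 97.2·0.03 + 42.9·0.04 + 42.9·0.09 = 11.023; total area S = 187.6 sq m.
ᾱ = 0.0588, so room constant R = A/(1−ᾱ) = 11.712 sq m.
Lp = Lw + 10 log₁₀(4/R) = 97.2 -4.67 = 92.5 dB.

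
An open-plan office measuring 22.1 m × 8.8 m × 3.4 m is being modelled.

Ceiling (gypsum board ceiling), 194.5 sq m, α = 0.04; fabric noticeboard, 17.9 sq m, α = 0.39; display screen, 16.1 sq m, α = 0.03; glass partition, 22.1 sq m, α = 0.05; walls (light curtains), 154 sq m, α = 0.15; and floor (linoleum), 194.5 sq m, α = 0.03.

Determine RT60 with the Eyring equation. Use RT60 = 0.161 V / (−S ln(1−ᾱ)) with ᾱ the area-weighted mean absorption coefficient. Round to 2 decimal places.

2.26 s

Total surface area S = 194.5 + 17.9 + 16.1 + 22.1 + 154 + 194.5 = 599.1 sq m.
Absorption A = 194.5·0.04 + 17.9·0.39 + 16.1·0.03 + 22.1·0.05 + 154·0.15 + 194.5·0.03 = 45.284 sabins.
ᾱ = 45.284 / 599.1 = 0.0756.
Eyring denominator: −S ln(1−ᾱ) = 47.095.
V = 22.1 × 8.8 × 3.4 = 661.232 m³.
T = 0.161·V/[−S·ln(1−ᾱ)] = 0.161·661.232/47.095 = 2.26 s.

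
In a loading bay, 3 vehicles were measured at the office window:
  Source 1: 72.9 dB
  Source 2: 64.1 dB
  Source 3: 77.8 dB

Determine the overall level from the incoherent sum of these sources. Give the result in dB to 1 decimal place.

79.2 dB

Converting to relative power and adding: 10^(72.9/10) + 10^(64.1/10) + 10^(77.8/10) = 8.232e+07.
Combined level = 10 log₁₀(8.232e+07) = 79.2 dB.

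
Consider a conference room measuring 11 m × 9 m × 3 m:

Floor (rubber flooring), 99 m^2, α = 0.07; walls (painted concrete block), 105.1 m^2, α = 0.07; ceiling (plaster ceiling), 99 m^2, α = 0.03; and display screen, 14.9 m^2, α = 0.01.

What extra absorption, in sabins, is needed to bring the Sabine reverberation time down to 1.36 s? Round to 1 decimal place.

17.8 sabins

Total absorption A₁ = 99·0.07 + 105.1·0.07 + 99·0.03 + 14.9·0.01
  = 6.930 + 7.357 + 2.970 + 0.149 = 17.406 m^2 sabins.
Target A₂ = 0.161·297/1.36 = 35.160 sabins (V = 297 m³).
ΔA = A₂ − A₁ = 35.160 − 17.406 = 17.8 sabins.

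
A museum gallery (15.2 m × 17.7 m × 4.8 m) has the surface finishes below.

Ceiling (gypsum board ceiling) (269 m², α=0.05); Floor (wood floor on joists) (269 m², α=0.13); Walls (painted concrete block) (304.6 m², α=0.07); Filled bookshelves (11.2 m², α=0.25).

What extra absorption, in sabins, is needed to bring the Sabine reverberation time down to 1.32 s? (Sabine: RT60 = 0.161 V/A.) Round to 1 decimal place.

Equivalent absorption area: A₁ = 269×0.05 + 269×0.13 + 304.6×0.07 + 11.2×0.25 = 72.542 m².
For T = 1.32 s, need A₂ = 0.161·V/T = 0.161·1291.392/1.32 = 157.511 sabins.
ΔA = A₂ − A₁ = 157.511 − 72.542 = 85.0 sabins.

85.0 sabins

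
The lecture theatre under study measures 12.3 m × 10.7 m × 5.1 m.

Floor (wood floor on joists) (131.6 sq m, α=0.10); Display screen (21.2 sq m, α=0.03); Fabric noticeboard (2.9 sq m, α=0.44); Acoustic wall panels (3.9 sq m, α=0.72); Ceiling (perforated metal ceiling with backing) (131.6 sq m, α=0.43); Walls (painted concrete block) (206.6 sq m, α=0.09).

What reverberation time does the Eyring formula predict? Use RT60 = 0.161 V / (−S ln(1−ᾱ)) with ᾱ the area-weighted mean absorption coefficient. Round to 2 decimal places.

S = Σ Sᵢ = 497.8 sq m.
Σ(Sᵢαᵢ) = 131.6·0.10 + 21.2·0.03 + 2.9·0.44 + 3.9·0.72 + 131.6·0.43 + 206.6·0.09 = 93.062.
ᾱ = 93.062 / 497.8 = 0.1869.
−S·ln(1−ᾱ) = −497.8 × ln(1 − 0.1869) = 102.995.
V = 12.3 × 10.7 × 5.1 = 671.211 m³.
RT60 = 0.161 × 671.211 / 102.995 = 1.05 s.

1.05 s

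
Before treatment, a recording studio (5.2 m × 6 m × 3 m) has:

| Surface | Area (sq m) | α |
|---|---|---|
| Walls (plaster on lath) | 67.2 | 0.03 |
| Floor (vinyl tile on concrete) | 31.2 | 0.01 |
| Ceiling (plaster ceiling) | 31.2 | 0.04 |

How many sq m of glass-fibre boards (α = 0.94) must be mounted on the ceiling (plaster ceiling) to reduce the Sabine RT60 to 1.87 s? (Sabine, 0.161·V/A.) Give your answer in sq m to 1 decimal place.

Total absorption A₁ = 67.2·0.03 + 31.2·0.01 + 31.2·0.04
  = 2.016 + 0.312 + 1.248 = 3.576 sq m sabins.
V = 93.6 m³. Target absorption A₂ = 0.161 × 93.6 / 1.87 = 8.059 sabins.
Absorption to add: 8.059 − 3.576 = 4.483 sabins.
Each sq m of panel replacing the ceiling (plaster ceiling) adds (0.94 − 0.04) = 0.90 sabins.
Area = ΔA/Δα = 4.483/0.90 = 5.0 sq m.

5.0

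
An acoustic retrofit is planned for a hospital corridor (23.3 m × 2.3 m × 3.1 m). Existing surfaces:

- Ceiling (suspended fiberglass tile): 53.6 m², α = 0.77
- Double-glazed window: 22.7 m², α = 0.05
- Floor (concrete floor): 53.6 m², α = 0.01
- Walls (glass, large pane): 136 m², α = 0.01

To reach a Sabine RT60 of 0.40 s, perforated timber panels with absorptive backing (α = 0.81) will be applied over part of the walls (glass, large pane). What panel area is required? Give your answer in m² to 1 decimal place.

28.2

Equivalent absorption area: A₁ = 53.6×0.77 + 22.7×0.05 + 53.6×0.01 + 136×0.01 = 44.303 m².
Required A₂ = 0.161·166.129/0.40 = 66.867 sabins.
ΔA needed = 66.867 − 44.303 = 22.564 sabins.
Net gain per m²: Δα = 0.81 − 0.01 = 0.80.
Area = ΔA/Δα = 22.564/0.80 = 28.2 m².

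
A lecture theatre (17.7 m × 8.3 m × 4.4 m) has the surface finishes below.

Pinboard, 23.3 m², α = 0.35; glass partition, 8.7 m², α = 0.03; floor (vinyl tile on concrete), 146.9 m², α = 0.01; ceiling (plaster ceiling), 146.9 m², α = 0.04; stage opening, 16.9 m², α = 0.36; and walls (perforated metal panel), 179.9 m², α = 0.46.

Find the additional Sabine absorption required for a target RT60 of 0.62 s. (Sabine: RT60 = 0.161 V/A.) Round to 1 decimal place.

63.3 sabins

Equivalent absorption area: A₁ = 23.3*0.35 + 8.7*0.03 + 146.9*0.01 + 146.9*0.04 + 16.9*0.36 + 179.9*0.46 = 104.599 m².
V = 646.404 m³. Required absorption A₂ = 0.161 × 646.404 / 0.62 = 167.857 sabins.
Shortfall: 167.857 − 104.599 = 63.3 sabins.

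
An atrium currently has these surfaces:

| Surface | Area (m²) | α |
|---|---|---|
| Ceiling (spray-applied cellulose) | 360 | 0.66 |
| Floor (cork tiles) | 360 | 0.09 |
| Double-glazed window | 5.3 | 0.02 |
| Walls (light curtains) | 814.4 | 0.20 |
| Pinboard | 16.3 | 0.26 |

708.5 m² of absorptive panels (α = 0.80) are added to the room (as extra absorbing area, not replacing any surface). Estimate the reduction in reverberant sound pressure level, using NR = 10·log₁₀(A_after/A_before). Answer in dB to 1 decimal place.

3.6 dB

Equivalent absorption area: A_before = 360·0.66 + 360·0.09 + 5.3·0.02 + 814.4·0.20 + 16.3·0.26 = 437.224 m².
Added absorption = 708.5 × 0.80 = 566.800 sabins.
A_after = 437.224 + 566.800 = 1004.024 sabins.
NR = 10·log₁₀(1004.024/437.224) = 3.6 dB.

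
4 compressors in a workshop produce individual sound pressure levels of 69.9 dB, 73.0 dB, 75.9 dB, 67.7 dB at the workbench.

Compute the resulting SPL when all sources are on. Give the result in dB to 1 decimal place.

Sum in the linear (power) domain: Σ 10^(Lᵢ/10) = 10^(69.9/10) + 10^(73.0/10) + 10^(75.9/10) + 10^(67.7/10) = 7.452e+07.
Back to dB: 10·log₁₀ Σ = 78.7 dB.

78.7 dB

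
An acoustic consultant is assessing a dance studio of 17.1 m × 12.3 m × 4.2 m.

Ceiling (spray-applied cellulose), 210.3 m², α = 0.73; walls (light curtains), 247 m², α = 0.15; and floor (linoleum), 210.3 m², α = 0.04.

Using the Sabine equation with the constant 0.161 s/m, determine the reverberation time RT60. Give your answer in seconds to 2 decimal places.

A = Σ Sᵢαᵢ = 210.3×0.73 + 247×0.15 + 210.3×0.04 = 198.981 sabins.
Volume V = 17.1 × 12.3 × 4.2 = 883.386 m³.
Sabine: RT60 = 0.161 × 883.386 / 198.981 = 0.71 s.

0.71 s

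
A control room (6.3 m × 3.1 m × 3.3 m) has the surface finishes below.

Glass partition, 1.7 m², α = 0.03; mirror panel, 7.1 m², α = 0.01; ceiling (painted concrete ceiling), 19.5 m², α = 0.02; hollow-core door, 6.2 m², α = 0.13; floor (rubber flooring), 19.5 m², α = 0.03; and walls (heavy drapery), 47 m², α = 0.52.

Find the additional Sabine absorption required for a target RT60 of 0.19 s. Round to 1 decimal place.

28.3 sabins

A₁ = Σ Sᵢαᵢ = 1.7*0.03 + 7.1*0.01 + 19.5*0.02 + 6.2*0.13 + 19.5*0.03 + 47*0.52 = 26.343 sabins.
For T = 0.19 s, need A₂ = 0.161·V/T = 0.161·64.449/0.19 = 54.612 sabins.
ΔA = A₂ − A₁ = 54.612 − 26.343 = 28.3 sabins.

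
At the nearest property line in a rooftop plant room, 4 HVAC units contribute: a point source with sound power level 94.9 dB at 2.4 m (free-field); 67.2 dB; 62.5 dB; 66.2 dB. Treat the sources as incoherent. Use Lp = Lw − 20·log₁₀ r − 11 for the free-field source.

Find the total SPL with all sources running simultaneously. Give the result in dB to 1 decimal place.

77.3 dB

Source at 2.4 m: Lp = 94.9 − 20·log₁₀(2.4) − 11 = 76.3 dB.
Sum in the linear (power) domain: Σ 10^(Lᵢ/10) = 10^(76.3/10) + 10^(67.2/10) + 10^(62.5/10) + 10^(66.2/10) = 5.385e+07.
Combined level = 10 log₁₀(5.385e+07) = 77.3 dB.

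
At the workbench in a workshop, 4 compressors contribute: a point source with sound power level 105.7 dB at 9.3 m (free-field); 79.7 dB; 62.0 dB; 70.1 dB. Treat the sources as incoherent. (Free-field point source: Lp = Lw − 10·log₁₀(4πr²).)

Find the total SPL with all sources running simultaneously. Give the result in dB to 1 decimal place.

81.4 dB

Source at 9.3 m: Lp = 105.7 − 10·log₁₀(4π·9.3²) = 105.7 − 10·log₁₀(1086.865) = 75.3 dB.
Σ 10^(Lᵢ/10) = 1.39e+08.
L_total = 10·log₁₀(1.39e+08) = 81.4 dB.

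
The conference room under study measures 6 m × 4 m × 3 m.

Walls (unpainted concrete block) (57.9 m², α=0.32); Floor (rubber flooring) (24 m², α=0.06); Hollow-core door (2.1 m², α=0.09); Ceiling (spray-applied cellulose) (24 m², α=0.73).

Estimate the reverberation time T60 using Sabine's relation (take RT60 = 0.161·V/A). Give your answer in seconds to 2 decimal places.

A = Σ Sᵢαᵢ = 57.9×0.32 + 24×0.06 + 2.1×0.09 + 24×0.73 = 37.677 sabins.
Volume V = 6 × 4 × 3 = 72 m³.
T = 0.161 V/A = 0.161·72/37.677 = 0.31 s.

0.31 s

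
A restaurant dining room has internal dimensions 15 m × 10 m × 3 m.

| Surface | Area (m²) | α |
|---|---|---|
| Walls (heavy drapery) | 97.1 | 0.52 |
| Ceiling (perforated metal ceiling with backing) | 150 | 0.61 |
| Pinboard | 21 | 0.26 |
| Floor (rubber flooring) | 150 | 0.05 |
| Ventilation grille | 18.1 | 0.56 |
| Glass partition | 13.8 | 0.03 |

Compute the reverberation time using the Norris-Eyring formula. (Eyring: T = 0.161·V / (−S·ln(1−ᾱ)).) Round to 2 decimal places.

S = Σ Sᵢ = 450.0 m².
Σ(Sᵢαᵢ) = 97.1·0.52 + 150·0.61 + 21·0.26 + 150·0.05 + 18.1·0.56 + 13.8·0.03 = 165.502.
ᾱ = 165.502 / 450.0 = 0.3678.
Eyring denominator: −S ln(1−ᾱ) = 206.347.
V = 15 × 10 × 3 = 450 m³.
T = 0.161·V/[−S·ln(1−ᾱ)] = 0.161·450/206.347 = 0.35 s.

0.35 s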